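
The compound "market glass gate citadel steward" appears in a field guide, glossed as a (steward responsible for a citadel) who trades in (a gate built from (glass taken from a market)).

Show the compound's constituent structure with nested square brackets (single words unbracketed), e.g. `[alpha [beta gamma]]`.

Whole compound: head "steward" (specifically "citadel steward"), modifier "market glass gate".
Inside "market glass gate": head "gate", modifier "market glass".
Inside "market glass": head "glass", modifier "market".
Inside "citadel steward": head "steward", modifier "citadel".
So the structure is [[[market glass] gate] [citadel steward]].

[[[market glass] gate] [citadel steward]]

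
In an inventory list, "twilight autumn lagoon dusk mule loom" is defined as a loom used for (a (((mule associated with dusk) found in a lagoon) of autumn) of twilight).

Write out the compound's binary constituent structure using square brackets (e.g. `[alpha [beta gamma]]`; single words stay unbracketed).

Overall it is a kind of loom; the modifier is "twilight autumn lagoon dusk mule".
Within "twilight autumn lagoon dusk mule", the head is "mule" (specifically "autumn lagoon dusk mule") and the modifier is "twilight".
Within "autumn lagoon dusk mule", the head is "mule" (specifically "lagoon dusk mule") and the modifier is "autumn".
Within "lagoon dusk mule", the head is "mule" (specifically "dusk mule") and the modifier is "lagoon".
Within "dusk mule", the head is "mule" and the modifier is "dusk".
Assembled: [[twilight [autumn [lagoon [dusk mule]]]] loom].

[[twilight [autumn [lagoon [dusk mule]]]] loom]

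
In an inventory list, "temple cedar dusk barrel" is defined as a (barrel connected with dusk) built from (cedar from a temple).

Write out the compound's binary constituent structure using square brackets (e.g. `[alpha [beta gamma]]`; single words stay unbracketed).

[[temple cedar] [dusk barrel]]

Whole compound: head "barrel" (specifically "dusk barrel"), modifier "temple cedar".
Inside "temple cedar": head "cedar", modifier "temple".
Inside "dusk barrel": head "barrel", modifier "dusk".
Assembled: [[temple cedar] [dusk barrel]].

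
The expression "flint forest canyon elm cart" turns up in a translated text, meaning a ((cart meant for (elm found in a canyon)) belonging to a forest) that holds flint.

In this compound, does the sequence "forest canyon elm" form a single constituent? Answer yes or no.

no

The top-level split is [flint] [forest canyon elm cart]; the full structure is [flint [forest [[canyon elm] cart]]].
"forest canyon elm" straddles a constituent boundary, so it is not a single unit.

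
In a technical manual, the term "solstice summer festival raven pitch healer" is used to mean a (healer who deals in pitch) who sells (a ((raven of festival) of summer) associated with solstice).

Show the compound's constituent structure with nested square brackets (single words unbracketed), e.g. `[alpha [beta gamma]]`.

Overall it is a kind of healer (specifically "pitch healer"); the modifier is "solstice summer festival raven".
"solstice summer festival raven" → head "raven" (specifically "summer festival raven"), modifier "solstice".
"summer festival raven" → head "raven" (specifically "festival raven"), modifier "summer".
"festival raven" → head "raven", modifier "festival".
"pitch healer" → head "healer", modifier "pitch".
Putting it together: [[solstice [summer [festival raven]]] [pitch healer]].

[[solstice [summer [festival raven]]] [pitch healer]]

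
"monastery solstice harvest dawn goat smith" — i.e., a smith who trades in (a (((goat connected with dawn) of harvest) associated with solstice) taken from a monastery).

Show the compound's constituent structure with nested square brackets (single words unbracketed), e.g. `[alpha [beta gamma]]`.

The outermost head in the paraphrase is "smith", modified by "monastery solstice harvest dawn goat".
"monastery solstice harvest dawn goat" → head "goat" (specifically "solstice harvest dawn goat"), modifier "monastery".
"solstice harvest dawn goat" → head "goat" (specifically "harvest dawn goat"), modifier "solstice".
"harvest dawn goat" → head "goat" (specifically "dawn goat"), modifier "harvest".
"dawn goat" → head "goat", modifier "dawn".
So the structure is [[monastery [solstice [harvest [dawn goat]]]] smith].

[[monastery [solstice [harvest [dawn goat]]]] smith]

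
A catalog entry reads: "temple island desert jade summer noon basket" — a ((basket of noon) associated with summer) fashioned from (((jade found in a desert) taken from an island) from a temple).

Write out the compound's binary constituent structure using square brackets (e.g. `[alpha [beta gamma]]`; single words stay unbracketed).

Overall it is a kind of basket (specifically "summer noon basket"); the modifier is "temple island desert jade".
Inside "temple island desert jade": head "jade" (specifically "island desert jade"), modifier "temple".
Inside "island desert jade": head "jade" (specifically "desert jade"), modifier "island".
Inside "desert jade": head "jade", modifier "desert".
Inside "summer noon basket": head "basket" (specifically "noon basket"), modifier "summer".
Inside "noon basket": head "basket", modifier "noon".
So the structure is [[temple [island [desert jade]]] [summer [noon basket]]].

[[temple [island [desert jade]]] [summer [noon basket]]]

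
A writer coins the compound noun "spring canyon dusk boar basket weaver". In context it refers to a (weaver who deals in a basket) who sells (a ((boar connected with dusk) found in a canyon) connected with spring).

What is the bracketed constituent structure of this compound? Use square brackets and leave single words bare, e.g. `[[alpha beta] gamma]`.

The outermost head in the paraphrase is "weaver" (specifically "basket weaver"), modified by "spring canyon dusk boar".
Inside "spring canyon dusk boar": head "boar" (specifically "canyon dusk boar"), modifier "spring".
Inside "canyon dusk boar": head "boar" (specifically "dusk boar"), modifier "canyon".
Inside "dusk boar": head "boar", modifier "dusk".
Inside "basket weaver": head "weaver", modifier "basket".
Assembled: [[spring [canyon [dusk boar]]] [basket weaver]].

[[spring [canyon [dusk boar]]] [basket weaver]]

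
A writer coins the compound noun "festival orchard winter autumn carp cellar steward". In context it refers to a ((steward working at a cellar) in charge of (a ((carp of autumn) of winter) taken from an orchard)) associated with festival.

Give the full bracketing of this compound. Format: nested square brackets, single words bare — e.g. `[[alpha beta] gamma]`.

The outermost head in the paraphrase is "steward" (specifically "orchard winter autumn carp cellar steward"), modified by "festival".
Within "orchard winter autumn carp cellar steward", the head is "steward" (specifically "cellar steward") and the modifier is "orchard winter autumn carp".
Within "orchard winter autumn carp", the head is "carp" (specifically "winter autumn carp") and the modifier is "orchard".
Within "winter autumn carp", the head is "carp" (specifically "autumn carp") and the modifier is "winter".
Within "autumn carp", the head is "carp" and the modifier is "autumn".
Within "cellar steward", the head is "steward" and the modifier is "cellar".
So the structure is [festival [[orchard [winter [autumn carp]]] [cellar steward]]].

[festival [[orchard [winter [autumn carp]]] [cellar steward]]]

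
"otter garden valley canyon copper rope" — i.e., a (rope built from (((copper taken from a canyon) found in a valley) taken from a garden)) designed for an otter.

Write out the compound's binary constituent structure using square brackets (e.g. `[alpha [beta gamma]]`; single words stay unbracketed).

The outermost head in the paraphrase is "rope" (specifically "garden valley canyon copper rope"), modified by "otter".
Inside "garden valley canyon copper rope": head "rope", modifier "garden valley canyon copper".
Inside "garden valley canyon copper": head "copper" (specifically "valley canyon copper"), modifier "garden".
Inside "valley canyon copper": head "copper" (specifically "canyon copper"), modifier "valley".
Inside "canyon copper": head "copper", modifier "canyon".
Assembled: [otter [[garden [valley [canyon copper]]] rope]].

[otter [[garden [valley [canyon copper]]] rope]]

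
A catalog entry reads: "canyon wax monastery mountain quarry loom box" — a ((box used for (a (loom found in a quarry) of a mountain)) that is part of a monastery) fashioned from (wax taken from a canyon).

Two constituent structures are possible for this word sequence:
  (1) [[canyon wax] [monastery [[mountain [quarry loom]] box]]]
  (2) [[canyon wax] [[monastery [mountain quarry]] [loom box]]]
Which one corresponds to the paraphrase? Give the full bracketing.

[[canyon wax] [monastery [[mountain [quarry loom]] box]]]

The paraphrase's head is the "box" part ("monastery mountain quarry loom box"); its modifier is "canyon wax".
That top-level split, carried through the inner groups, gives [[canyon wax] [monastery [[mountain [quarry loom]] box]]].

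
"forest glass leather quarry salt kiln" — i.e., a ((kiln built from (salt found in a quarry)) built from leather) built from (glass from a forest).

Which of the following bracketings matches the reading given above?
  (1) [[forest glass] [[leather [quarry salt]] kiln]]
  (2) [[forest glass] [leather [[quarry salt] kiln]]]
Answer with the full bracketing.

The paraphrase's head is the "kiln" part ("leather quarry salt kiln"); its modifier is "forest glass".
That top-level split, carried through the inner groups, gives [[forest glass] [leather [[quarry salt] kiln]]].

[[forest glass] [leather [[quarry salt] kiln]]]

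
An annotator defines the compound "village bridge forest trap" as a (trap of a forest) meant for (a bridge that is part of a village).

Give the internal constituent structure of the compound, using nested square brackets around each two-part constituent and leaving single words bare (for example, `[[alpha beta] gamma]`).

At the top level: head "trap" (specifically "forest trap"); modifier "village bridge".
Inside "village bridge": head "bridge", modifier "village".
Inside "forest trap": head "trap", modifier "forest".
Putting it together: [[village bridge] [forest trap]].

[[village bridge] [forest trap]]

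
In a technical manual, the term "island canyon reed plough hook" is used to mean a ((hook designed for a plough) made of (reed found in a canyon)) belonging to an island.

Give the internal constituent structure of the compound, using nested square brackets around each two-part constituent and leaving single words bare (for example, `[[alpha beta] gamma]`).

At the top level: head "hook" (specifically "canyon reed plough hook"); modifier "island".
Inside "canyon reed plough hook": head "hook" (specifically "plough hook"), modifier "canyon reed".
Inside "canyon reed": head "reed", modifier "canyon".
Inside "plough hook": head "hook", modifier "plough".
Putting it together: [island [[canyon reed] [plough hook]]].

[island [[canyon reed] [plough hook]]]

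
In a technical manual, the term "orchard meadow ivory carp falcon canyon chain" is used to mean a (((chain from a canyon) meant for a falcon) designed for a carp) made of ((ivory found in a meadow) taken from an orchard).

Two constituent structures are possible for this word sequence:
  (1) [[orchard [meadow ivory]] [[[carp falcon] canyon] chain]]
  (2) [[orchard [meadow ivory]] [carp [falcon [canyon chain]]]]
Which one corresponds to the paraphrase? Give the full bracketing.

[[orchard [meadow ivory]] [carp [falcon [canyon chain]]]]

The paraphrase's head is the "chain" part ("carp falcon canyon chain"); its modifier is "orchard meadow ivory".
That top-level split, carried through the inner groups, gives [[orchard [meadow ivory]] [carp [falcon [canyon chain]]]].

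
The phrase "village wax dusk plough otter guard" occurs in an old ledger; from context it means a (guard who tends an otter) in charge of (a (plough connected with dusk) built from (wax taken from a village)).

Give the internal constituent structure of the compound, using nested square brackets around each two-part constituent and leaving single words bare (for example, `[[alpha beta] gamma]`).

[[[village wax] [dusk plough]] [otter guard]]

Overall it is a kind of guard (specifically "otter guard"); the modifier is "village wax dusk plough".
Inside "village wax dusk plough": head "plough" (specifically "dusk plough"), modifier "village wax".
Inside "village wax": head "wax", modifier "village".
Inside "dusk plough": head "plough", modifier "dusk".
Inside "otter guard": head "guard", modifier "otter".
Assembled: [[[village wax] [dusk plough]] [otter guard]].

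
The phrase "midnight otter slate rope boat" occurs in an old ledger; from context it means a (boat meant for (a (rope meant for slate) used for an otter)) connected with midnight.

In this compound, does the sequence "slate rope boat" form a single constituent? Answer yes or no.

The top-level split is [midnight] [otter slate rope boat]; the full structure is [midnight [[otter [slate rope]] boat]].
"slate rope boat" straddles a constituent boundary, so it is not a single unit.

no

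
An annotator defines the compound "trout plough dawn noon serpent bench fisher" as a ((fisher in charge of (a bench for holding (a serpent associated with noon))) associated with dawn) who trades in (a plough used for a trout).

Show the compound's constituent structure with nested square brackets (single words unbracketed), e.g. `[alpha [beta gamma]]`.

[[trout plough] [dawn [[[noon serpent] bench] fisher]]]

At the top level: head "fisher" (specifically "dawn noon serpent bench fisher"); modifier "trout plough".
Inside "trout plough": head "plough", modifier "trout".
Inside "dawn noon serpent bench fisher": head "fisher" (specifically "noon serpent bench fisher"), modifier "dawn".
Inside "noon serpent bench fisher": head "fisher", modifier "noon serpent bench".
Inside "noon serpent bench": head "bench", modifier "noon serpent".
Inside "noon serpent": head "serpent", modifier "noon".
So the structure is [[trout plough] [dawn [[[noon serpent] bench] fisher]]].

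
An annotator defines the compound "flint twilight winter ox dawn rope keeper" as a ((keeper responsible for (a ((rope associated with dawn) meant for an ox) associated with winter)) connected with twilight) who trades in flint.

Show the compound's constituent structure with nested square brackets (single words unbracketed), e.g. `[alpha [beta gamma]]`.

[flint [twilight [[winter [ox [dawn rope]]] keeper]]]

The outermost head in the paraphrase is "keeper" (specifically "twilight winter ox dawn rope keeper"), modified by "flint".
Within "twilight winter ox dawn rope keeper", the head is "keeper" (specifically "winter ox dawn rope keeper") and the modifier is "twilight".
Within "winter ox dawn rope keeper", the head is "keeper" and the modifier is "winter ox dawn rope".
Within "winter ox dawn rope", the head is "rope" (specifically "ox dawn rope") and the modifier is "winter".
Within "ox dawn rope", the head is "rope" (specifically "dawn rope") and the modifier is "ox".
Within "dawn rope", the head is "rope" and the modifier is "dawn".
Assembled: [flint [twilight [[winter [ox [dawn rope]]] keeper]]].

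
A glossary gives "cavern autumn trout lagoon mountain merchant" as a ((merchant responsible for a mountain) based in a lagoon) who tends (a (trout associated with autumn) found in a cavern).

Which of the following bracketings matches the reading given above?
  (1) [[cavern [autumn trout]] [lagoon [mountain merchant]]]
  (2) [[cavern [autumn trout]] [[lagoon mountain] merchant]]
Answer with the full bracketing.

[[cavern [autumn trout]] [lagoon [mountain merchant]]]

The paraphrase's head is the "merchant" part ("lagoon mountain merchant"); its modifier is "cavern autumn trout".
That top-level split, carried through the inner groups, gives [[cavern [autumn trout]] [lagoon [mountain merchant]]].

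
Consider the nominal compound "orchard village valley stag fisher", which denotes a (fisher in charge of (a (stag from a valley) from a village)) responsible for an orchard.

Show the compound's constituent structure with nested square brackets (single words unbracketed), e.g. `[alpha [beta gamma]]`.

Overall it is a kind of fisher (specifically "village valley stag fisher"); the modifier is "orchard".
Inside "village valley stag fisher": head "fisher", modifier "village valley stag".
Inside "village valley stag": head "stag" (specifically "valley stag"), modifier "village".
Inside "valley stag": head "stag", modifier "valley".
Putting it together: [orchard [[village [valley stag]] fisher]].

[orchard [[village [valley stag]] fisher]]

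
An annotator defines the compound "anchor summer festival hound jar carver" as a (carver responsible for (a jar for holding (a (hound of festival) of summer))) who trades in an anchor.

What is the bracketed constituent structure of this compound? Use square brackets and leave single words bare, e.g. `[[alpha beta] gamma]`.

At the top level: head "carver" (specifically "summer festival hound jar carver"); modifier "anchor".
Inside "summer festival hound jar carver": head "carver", modifier "summer festival hound jar".
Inside "summer festival hound jar": head "jar", modifier "summer festival hound".
Inside "summer festival hound": head "hound" (specifically "festival hound"), modifier "summer".
Inside "festival hound": head "hound", modifier "festival".
Assembled: [anchor [[[summer [festival hound]] jar] carver]].

[anchor [[[summer [festival hound]] jar] carver]]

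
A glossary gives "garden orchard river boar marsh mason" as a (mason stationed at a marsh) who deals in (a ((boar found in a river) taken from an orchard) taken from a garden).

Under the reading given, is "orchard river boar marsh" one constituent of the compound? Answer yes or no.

no

The top-level split is [garden orchard river boar] [marsh mason]; the full structure is [[garden [orchard [river boar]]] [marsh mason]].
"orchard river boar marsh" straddles a constituent boundary, so it is not a single unit.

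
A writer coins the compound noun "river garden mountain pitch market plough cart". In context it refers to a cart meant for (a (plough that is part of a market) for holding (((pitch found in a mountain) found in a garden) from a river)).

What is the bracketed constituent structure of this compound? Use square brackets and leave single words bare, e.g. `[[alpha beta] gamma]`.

[[[river [garden [mountain pitch]]] [market plough]] cart]

The outermost head in the paraphrase is "cart", modified by "river garden mountain pitch market plough".
Within "river garden mountain pitch market plough", the head is "plough" (specifically "market plough") and the modifier is "river garden mountain pitch".
Within "river garden mountain pitch", the head is "pitch" (specifically "garden mountain pitch") and the modifier is "river".
Within "garden mountain pitch", the head is "pitch" (specifically "mountain pitch") and the modifier is "garden".
Within "mountain pitch", the head is "pitch" and the modifier is "mountain".
Within "market plough", the head is "plough" and the modifier is "market".
Assembled: [[[river [garden [mountain pitch]]] [market plough]] cart].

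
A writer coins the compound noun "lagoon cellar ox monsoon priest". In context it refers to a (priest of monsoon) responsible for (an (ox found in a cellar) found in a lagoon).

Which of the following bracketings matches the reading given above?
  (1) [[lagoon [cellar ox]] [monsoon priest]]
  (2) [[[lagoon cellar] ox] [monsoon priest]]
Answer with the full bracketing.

[[lagoon [cellar ox]] [monsoon priest]]

The paraphrase's head is the "priest" part ("monsoon priest"); its modifier is "lagoon cellar ox".
That top-level split, carried through the inner groups, gives [[lagoon [cellar ox]] [monsoon priest]].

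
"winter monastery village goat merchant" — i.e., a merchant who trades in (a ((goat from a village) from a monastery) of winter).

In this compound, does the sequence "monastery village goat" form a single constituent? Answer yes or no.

The paraphrase groups the words so that "monastery village goat" is one unit: it corresponds to a single parenthesized sub-phrase.
The full structure is [[winter [monastery [village goat]]] merchant], in which [monastery village goat] is a constituent.

yes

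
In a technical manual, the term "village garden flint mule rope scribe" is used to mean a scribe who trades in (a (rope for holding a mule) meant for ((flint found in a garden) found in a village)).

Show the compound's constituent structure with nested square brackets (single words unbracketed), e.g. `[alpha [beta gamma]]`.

The outermost head in the paraphrase is "scribe", modified by "village garden flint mule rope".
"village garden flint mule rope" → head "rope" (specifically "mule rope"), modifier "village garden flint".
"village garden flint" → head "flint" (specifically "garden flint"), modifier "village".
"garden flint" → head "flint", modifier "garden".
"mule rope" → head "rope", modifier "mule".
Putting it together: [[[village [garden flint]] [mule rope]] scribe].

[[[village [garden flint]] [mule rope]] scribe]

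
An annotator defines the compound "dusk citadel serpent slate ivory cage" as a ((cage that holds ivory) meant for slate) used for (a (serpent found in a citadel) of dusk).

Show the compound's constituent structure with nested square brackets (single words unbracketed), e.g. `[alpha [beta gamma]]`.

Overall it is a kind of cage (specifically "slate ivory cage"); the modifier is "dusk citadel serpent".
"dusk citadel serpent" → head "serpent" (specifically "citadel serpent"), modifier "dusk".
"citadel serpent" → head "serpent", modifier "citadel".
"slate ivory cage" → head "cage" (specifically "ivory cage"), modifier "slate".
"ivory cage" → head "cage", modifier "ivory".
Putting it together: [[dusk [citadel serpent]] [slate [ivory cage]]].

[[dusk [citadel serpent]] [slate [ivory cage]]]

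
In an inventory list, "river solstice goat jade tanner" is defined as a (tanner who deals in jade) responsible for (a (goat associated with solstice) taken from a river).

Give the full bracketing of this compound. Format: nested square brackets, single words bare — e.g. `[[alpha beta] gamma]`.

[[river [solstice goat]] [jade tanner]]

Overall it is a kind of tanner (specifically "jade tanner"); the modifier is "river solstice goat".
Within "river solstice goat", the head is "goat" (specifically "solstice goat") and the modifier is "river".
Within "solstice goat", the head is "goat" and the modifier is "solstice".
Within "jade tanner", the head is "tanner" and the modifier is "jade".
Assembled: [[river [solstice goat]] [jade tanner]].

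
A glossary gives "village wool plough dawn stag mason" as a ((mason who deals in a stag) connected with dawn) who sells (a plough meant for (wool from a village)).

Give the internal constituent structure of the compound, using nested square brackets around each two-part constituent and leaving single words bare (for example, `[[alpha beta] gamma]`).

[[[village wool] plough] [dawn [stag mason]]]

At the top level: head "mason" (specifically "dawn stag mason"); modifier "village wool plough".
Inside "village wool plough": head "plough", modifier "village wool".
Inside "village wool": head "wool", modifier "village".
Inside "dawn stag mason": head "mason" (specifically "stag mason"), modifier "dawn".
Inside "stag mason": head "mason", modifier "stag".
Assembled: [[[village wool] plough] [dawn [stag mason]]].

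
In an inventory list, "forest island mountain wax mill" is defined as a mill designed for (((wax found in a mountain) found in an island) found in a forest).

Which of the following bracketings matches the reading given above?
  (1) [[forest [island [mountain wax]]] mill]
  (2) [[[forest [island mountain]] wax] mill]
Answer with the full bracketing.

The paraphrase's head is the "mill" part ("mill"); its modifier is "forest island mountain wax".
That top-level split, carried through the inner groups, gives [[forest [island [mountain wax]]] mill].

[[forest [island [mountain wax]]] mill]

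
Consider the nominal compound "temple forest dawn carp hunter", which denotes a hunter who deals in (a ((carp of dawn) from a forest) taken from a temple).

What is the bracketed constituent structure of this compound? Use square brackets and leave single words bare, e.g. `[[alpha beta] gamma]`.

[[temple [forest [dawn carp]]] hunter]

Overall it is a kind of hunter; the modifier is "temple forest dawn carp".
Within "temple forest dawn carp", the head is "carp" (specifically "forest dawn carp") and the modifier is "temple".
Within "forest dawn carp", the head is "carp" (specifically "dawn carp") and the modifier is "forest".
Within "dawn carp", the head is "carp" and the modifier is "dawn".
Putting it together: [[temple [forest [dawn carp]]] hunter].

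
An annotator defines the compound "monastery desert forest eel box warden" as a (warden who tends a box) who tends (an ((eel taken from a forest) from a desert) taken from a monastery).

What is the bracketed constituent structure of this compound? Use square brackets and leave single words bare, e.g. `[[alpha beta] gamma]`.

[[monastery [desert [forest eel]]] [box warden]]

Whole compound: head "warden" (specifically "box warden"), modifier "monastery desert forest eel".
Within "monastery desert forest eel", the head is "eel" (specifically "desert forest eel") and the modifier is "monastery".
Within "desert forest eel", the head is "eel" (specifically "forest eel") and the modifier is "desert".
Within "forest eel", the head is "eel" and the modifier is "forest".
Within "box warden", the head is "warden" and the modifier is "box".
Assembled: [[monastery [desert [forest eel]]] [box warden]].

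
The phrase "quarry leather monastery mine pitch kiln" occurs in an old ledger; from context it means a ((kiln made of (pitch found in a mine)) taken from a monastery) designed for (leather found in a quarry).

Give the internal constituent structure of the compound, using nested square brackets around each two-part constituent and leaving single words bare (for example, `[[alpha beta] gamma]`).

[[quarry leather] [monastery [[mine pitch] kiln]]]

Whole compound: head "kiln" (specifically "monastery mine pitch kiln"), modifier "quarry leather".
"quarry leather" → head "leather", modifier "quarry".
"monastery mine pitch kiln" → head "kiln" (specifically "mine pitch kiln"), modifier "monastery".
"mine pitch kiln" → head "kiln", modifier "mine pitch".
"mine pitch" → head "pitch", modifier "mine".
Putting it together: [[quarry leather] [monastery [[mine pitch] kiln]]].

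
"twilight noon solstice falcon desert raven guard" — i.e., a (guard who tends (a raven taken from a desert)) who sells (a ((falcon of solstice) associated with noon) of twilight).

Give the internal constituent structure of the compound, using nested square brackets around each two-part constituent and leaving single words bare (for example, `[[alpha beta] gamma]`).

[[twilight [noon [solstice falcon]]] [[desert raven] guard]]

Overall it is a kind of guard (specifically "desert raven guard"); the modifier is "twilight noon solstice falcon".
Inside "twilight noon solstice falcon": head "falcon" (specifically "noon solstice falcon"), modifier "twilight".
Inside "noon solstice falcon": head "falcon" (specifically "solstice falcon"), modifier "noon".
Inside "solstice falcon": head "falcon", modifier "solstice".
Inside "desert raven guard": head "guard", modifier "desert raven".
Inside "desert raven": head "raven", modifier "desert".
Assembled: [[twilight [noon [solstice falcon]]] [[desert raven] guard]].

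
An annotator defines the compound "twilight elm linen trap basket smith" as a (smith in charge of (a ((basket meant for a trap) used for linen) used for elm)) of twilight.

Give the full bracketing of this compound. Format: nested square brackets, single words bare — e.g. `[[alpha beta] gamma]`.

[twilight [[elm [linen [trap basket]]] smith]]

Whole compound: head "smith" (specifically "elm linen trap basket smith"), modifier "twilight".
Within "elm linen trap basket smith", the head is "smith" and the modifier is "elm linen trap basket".
Within "elm linen trap basket", the head is "basket" (specifically "linen trap basket") and the modifier is "elm".
Within "linen trap basket", the head is "basket" (specifically "trap basket") and the modifier is "linen".
Within "trap basket", the head is "basket" and the modifier is "trap".
Assembled: [twilight [[elm [linen [trap basket]]] smith]].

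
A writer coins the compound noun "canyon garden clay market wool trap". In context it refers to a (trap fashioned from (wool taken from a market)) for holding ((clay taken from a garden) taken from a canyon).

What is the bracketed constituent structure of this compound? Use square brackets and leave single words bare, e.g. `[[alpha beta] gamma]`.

The outermost head in the paraphrase is "trap" (specifically "market wool trap"), modified by "canyon garden clay".
"canyon garden clay" → head "clay" (specifically "garden clay"), modifier "canyon".
"garden clay" → head "clay", modifier "garden".
"market wool trap" → head "trap", modifier "market wool".
"market wool" → head "wool", modifier "market".
Assembled: [[canyon [garden clay]] [[market wool] trap]].

[[canyon [garden clay]] [[market wool] trap]]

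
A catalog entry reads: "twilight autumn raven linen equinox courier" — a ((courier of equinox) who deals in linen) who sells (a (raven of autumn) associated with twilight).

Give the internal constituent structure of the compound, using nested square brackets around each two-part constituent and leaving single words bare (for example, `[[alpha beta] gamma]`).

[[twilight [autumn raven]] [linen [equinox courier]]]

At the top level: head "courier" (specifically "linen equinox courier"); modifier "twilight autumn raven".
Inside "twilight autumn raven": head "raven" (specifically "autumn raven"), modifier "twilight".
Inside "autumn raven": head "raven", modifier "autumn".
Inside "linen equinox courier": head "courier" (specifically "equinox courier"), modifier "linen".
Inside "equinox courier": head "courier", modifier "equinox".
Assembled: [[twilight [autumn raven]] [linen [equinox courier]]].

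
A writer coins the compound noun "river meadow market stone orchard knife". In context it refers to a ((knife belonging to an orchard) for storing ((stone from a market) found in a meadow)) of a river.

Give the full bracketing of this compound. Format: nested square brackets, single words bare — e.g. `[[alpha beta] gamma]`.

[river [[meadow [market stone]] [orchard knife]]]

Overall it is a kind of knife (specifically "meadow market stone orchard knife"); the modifier is "river".
Within "meadow market stone orchard knife", the head is "knife" (specifically "orchard knife") and the modifier is "meadow market stone".
Within "meadow market stone", the head is "stone" (specifically "market stone") and the modifier is "meadow".
Within "market stone", the head is "stone" and the modifier is "market".
Within "orchard knife", the head is "knife" and the modifier is "orchard".
So the structure is [river [[meadow [market stone]] [orchard knife]]].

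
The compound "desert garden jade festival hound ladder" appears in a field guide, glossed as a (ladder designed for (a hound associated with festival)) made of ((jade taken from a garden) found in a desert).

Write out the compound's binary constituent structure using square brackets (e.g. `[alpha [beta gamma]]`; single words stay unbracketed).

[[desert [garden jade]] [[festival hound] ladder]]

At the top level: head "ladder" (specifically "festival hound ladder"); modifier "desert garden jade".
"desert garden jade" → head "jade" (specifically "garden jade"), modifier "desert".
"garden jade" → head "jade", modifier "garden".
"festival hound ladder" → head "ladder", modifier "festival hound".
"festival hound" → head "hound", modifier "festival".
Assembled: [[desert [garden jade]] [[festival hound] ladder]].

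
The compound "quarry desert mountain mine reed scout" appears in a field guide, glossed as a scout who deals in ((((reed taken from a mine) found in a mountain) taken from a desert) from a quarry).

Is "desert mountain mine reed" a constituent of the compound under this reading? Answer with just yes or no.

yes

The paraphrase groups the words so that "desert mountain mine reed" is one unit: it corresponds to a single parenthesized sub-phrase.
The full structure is [[quarry [desert [mountain [mine reed]]]] scout], in which [desert mountain mine reed] is a constituent.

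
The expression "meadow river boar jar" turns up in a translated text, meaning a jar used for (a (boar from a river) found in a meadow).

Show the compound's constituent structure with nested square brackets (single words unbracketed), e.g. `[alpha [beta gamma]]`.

[[meadow [river boar]] jar]

At the top level: head "jar"; modifier "meadow river boar".
"meadow river boar" → head "boar" (specifically "river boar"), modifier "meadow".
"river boar" → head "boar", modifier "river".
So the structure is [[meadow [river boar]] jar].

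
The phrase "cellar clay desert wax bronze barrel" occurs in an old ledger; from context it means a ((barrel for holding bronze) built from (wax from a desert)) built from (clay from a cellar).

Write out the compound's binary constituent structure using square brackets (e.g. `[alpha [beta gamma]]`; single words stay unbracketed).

[[cellar clay] [[desert wax] [bronze barrel]]]

At the top level: head "barrel" (specifically "desert wax bronze barrel"); modifier "cellar clay".
"cellar clay" → head "clay", modifier "cellar".
"desert wax bronze barrel" → head "barrel" (specifically "bronze barrel"), modifier "desert wax".
"desert wax" → head "wax", modifier "desert".
"bronze barrel" → head "barrel", modifier "bronze".
So the structure is [[cellar clay] [[desert wax] [bronze barrel]]].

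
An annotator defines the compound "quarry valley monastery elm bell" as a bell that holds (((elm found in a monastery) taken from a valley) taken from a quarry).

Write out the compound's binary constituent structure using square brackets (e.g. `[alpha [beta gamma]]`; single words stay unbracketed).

[[quarry [valley [monastery elm]]] bell]

Overall it is a kind of bell; the modifier is "quarry valley monastery elm".
"quarry valley monastery elm" → head "elm" (specifically "valley monastery elm"), modifier "quarry".
"valley monastery elm" → head "elm" (specifically "monastery elm"), modifier "valley".
"monastery elm" → head "elm", modifier "monastery".
So the structure is [[quarry [valley [monastery elm]]] bell].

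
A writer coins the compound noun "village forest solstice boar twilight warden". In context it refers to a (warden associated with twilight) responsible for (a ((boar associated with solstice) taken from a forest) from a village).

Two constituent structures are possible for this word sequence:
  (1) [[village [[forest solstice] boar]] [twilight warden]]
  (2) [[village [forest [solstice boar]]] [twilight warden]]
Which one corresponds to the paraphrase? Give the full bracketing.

[[village [forest [solstice boar]]] [twilight warden]]

The paraphrase's head is the "warden" part ("twilight warden"); its modifier is "village forest solstice boar".
That top-level split, carried through the inner groups, gives [[village [forest [solstice boar]]] [twilight warden]].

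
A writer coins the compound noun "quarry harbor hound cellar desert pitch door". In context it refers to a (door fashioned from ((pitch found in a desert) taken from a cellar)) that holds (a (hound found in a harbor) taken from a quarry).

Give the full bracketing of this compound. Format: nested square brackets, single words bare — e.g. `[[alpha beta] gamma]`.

The outermost head in the paraphrase is "door" (specifically "cellar desert pitch door"), modified by "quarry harbor hound".
"quarry harbor hound" → head "hound" (specifically "harbor hound"), modifier "quarry".
"harbor hound" → head "hound", modifier "harbor".
"cellar desert pitch door" → head "door", modifier "cellar desert pitch".
"cellar desert pitch" → head "pitch" (specifically "desert pitch"), modifier "cellar".
"desert pitch" → head "pitch", modifier "desert".
Assembled: [[quarry [harbor hound]] [[cellar [desert pitch]] door]].

[[quarry [harbor hound]] [[cellar [desert pitch]] door]]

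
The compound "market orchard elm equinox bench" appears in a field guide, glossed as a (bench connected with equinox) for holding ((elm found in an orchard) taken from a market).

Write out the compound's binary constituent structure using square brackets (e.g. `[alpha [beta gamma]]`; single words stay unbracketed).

Whole compound: head "bench" (specifically "equinox bench"), modifier "market orchard elm".
Inside "market orchard elm": head "elm" (specifically "orchard elm"), modifier "market".
Inside "orchard elm": head "elm", modifier "orchard".
Inside "equinox bench": head "bench", modifier "equinox".
Assembled: [[market [orchard elm]] [equinox bench]].

[[market [orchard elm]] [equinox bench]]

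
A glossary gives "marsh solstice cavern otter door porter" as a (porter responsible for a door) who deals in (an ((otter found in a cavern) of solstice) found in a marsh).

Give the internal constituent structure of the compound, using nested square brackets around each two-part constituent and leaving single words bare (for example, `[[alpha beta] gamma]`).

[[marsh [solstice [cavern otter]]] [door porter]]

Whole compound: head "porter" (specifically "door porter"), modifier "marsh solstice cavern otter".
Within "marsh solstice cavern otter", the head is "otter" (specifically "solstice cavern otter") and the modifier is "marsh".
Within "solstice cavern otter", the head is "otter" (specifically "cavern otter") and the modifier is "solstice".
Within "cavern otter", the head is "otter" and the modifier is "cavern".
Within "door porter", the head is "porter" and the modifier is "door".
Assembled: [[marsh [solstice [cavern otter]]] [door porter]].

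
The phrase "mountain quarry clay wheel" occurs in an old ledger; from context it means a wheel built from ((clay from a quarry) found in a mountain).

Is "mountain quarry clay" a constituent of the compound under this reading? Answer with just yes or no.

yes

The paraphrase groups the words so that "mountain quarry clay" is one unit: it corresponds to a single parenthesized sub-phrase.
The full structure is [[mountain [quarry clay]] wheel], in which [mountain quarry clay] is a constituent.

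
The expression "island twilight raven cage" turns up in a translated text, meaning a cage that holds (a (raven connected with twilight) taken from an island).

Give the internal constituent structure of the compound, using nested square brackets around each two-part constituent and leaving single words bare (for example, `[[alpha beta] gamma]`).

[[island [twilight raven]] cage]

The outermost head in the paraphrase is "cage", modified by "island twilight raven".
"island twilight raven" → head "raven" (specifically "twilight raven"), modifier "island".
"twilight raven" → head "raven", modifier "twilight".
So the structure is [[island [twilight raven]] cage].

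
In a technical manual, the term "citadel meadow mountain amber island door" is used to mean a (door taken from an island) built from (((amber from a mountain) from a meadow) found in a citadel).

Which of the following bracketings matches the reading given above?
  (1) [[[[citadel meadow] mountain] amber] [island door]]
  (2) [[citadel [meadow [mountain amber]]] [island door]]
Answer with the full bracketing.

The paraphrase's head is the "door" part ("island door"); its modifier is "citadel meadow mountain amber".
That top-level split, carried through the inner groups, gives [[citadel [meadow [mountain amber]]] [island door]].

[[citadel [meadow [mountain amber]]] [island door]]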